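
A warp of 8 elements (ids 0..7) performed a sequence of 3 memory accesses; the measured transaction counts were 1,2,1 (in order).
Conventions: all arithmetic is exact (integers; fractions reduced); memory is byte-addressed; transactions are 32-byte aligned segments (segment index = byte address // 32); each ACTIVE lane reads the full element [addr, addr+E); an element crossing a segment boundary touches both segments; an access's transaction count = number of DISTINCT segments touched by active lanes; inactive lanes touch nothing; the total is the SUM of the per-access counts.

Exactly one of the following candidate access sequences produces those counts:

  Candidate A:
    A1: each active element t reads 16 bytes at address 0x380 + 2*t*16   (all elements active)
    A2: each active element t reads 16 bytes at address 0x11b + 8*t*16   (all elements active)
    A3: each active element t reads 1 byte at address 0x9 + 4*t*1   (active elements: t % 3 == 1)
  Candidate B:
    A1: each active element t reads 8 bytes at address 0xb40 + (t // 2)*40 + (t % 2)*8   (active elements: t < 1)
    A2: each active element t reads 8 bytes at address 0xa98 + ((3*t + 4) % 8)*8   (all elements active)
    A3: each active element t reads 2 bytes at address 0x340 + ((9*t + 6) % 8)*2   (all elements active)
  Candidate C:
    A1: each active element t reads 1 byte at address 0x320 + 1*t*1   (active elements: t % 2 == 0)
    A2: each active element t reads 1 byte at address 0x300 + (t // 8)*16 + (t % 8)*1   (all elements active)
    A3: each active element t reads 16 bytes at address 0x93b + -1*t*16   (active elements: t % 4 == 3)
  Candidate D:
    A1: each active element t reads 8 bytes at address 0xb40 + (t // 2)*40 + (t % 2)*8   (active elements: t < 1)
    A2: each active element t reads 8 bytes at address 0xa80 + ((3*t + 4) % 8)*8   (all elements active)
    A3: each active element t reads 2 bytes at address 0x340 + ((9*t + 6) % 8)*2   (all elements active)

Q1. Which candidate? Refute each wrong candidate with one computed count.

A: A1 gives 8 transactions, not 1
B: A2 gives 3 transactions, not 2
C: A2 gives 1 transaction, not 2
D: all counts match (1,2,1)

Answer: D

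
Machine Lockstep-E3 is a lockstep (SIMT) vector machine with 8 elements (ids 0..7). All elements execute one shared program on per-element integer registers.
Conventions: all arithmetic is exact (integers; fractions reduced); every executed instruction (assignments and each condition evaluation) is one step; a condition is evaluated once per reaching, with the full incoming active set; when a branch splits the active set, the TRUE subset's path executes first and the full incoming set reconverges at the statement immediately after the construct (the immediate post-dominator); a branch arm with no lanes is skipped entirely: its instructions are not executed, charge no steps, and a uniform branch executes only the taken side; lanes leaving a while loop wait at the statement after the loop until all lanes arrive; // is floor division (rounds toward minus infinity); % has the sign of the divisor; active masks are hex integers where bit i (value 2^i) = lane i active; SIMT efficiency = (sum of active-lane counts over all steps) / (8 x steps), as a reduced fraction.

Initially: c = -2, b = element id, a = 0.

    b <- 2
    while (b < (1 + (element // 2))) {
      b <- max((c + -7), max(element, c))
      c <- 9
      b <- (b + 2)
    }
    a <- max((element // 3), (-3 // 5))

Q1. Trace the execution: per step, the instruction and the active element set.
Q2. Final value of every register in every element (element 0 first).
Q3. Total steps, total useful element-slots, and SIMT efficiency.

step 0: b <- 2                       0xff
step 1: eval (b < (1 + (element // 2))) 0xff
step 2: b <- max((c + -7), max(element, c)) 0xf0
step 3: c <- 9                       0xf0
step 4: b <- (b + 2)                 0xf0
step 5: eval (b < (1 + (element // 2))) 0xf0
step 6: a <- max((element // 3), (-3 // 5)) 0xff

Answer: 7 steps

c: -2,-2,-2,-2,9,9,9,9
b: 2,2,2,2,6,7,8,9
a: 0,0,0,1,1,1,2,2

steps = 7; useful = 40; efficiency = 40/56 = 5/7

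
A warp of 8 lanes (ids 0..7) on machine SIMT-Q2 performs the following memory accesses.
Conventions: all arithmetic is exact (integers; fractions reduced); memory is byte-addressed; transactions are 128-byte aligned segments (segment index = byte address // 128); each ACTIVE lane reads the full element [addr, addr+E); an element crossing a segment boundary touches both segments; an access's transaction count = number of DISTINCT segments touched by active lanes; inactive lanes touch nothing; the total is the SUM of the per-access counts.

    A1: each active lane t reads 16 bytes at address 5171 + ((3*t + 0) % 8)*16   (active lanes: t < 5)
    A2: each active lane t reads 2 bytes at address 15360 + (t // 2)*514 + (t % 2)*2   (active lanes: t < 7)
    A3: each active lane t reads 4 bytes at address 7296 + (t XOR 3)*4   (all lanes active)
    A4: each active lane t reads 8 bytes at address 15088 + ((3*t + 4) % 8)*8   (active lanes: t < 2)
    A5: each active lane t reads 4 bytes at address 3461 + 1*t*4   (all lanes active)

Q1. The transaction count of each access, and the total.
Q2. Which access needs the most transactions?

A1: 2 transactions
A2: 4 transactions
A3: 1 transaction
A4: 1 transaction
A5: 1 transaction

Answer: 2,4,1,1,1; total 9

Answer: A2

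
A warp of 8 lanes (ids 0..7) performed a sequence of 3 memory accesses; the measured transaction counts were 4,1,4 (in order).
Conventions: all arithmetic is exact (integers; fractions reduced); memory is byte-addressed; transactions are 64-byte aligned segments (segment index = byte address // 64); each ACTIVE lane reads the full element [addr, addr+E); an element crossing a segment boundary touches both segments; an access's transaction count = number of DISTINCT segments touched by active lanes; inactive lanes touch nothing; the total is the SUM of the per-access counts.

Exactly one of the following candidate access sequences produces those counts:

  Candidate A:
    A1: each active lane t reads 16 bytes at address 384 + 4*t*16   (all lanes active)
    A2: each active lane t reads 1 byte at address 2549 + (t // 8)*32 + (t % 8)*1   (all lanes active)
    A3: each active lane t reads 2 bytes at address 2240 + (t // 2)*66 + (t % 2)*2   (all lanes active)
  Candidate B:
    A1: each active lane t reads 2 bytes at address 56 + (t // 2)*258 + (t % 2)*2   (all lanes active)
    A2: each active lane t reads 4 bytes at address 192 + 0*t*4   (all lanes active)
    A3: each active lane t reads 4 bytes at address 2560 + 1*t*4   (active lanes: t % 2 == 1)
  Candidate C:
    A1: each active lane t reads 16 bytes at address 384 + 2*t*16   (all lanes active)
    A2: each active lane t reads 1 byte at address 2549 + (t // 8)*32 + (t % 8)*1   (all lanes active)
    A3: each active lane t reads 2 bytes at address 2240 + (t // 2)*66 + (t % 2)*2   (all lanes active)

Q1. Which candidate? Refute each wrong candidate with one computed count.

A: A1 gives 8 transactions, not 4
B: A1 gives 5 transactions, not 4
C: all counts match (4,1,4)

Answer: C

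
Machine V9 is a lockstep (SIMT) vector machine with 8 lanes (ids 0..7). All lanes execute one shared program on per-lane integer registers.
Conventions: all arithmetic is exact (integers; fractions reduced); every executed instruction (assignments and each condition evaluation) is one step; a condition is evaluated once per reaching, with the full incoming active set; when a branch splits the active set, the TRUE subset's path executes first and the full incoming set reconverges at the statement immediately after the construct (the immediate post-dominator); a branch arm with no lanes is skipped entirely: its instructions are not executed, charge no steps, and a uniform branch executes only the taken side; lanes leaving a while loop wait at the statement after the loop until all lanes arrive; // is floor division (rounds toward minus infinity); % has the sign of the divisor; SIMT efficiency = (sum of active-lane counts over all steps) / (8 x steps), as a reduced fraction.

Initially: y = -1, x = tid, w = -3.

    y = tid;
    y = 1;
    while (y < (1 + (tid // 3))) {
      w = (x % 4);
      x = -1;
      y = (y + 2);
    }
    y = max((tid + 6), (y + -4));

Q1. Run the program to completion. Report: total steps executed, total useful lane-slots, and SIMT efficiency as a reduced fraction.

Answer: 8 steps, 52 useful, 13/16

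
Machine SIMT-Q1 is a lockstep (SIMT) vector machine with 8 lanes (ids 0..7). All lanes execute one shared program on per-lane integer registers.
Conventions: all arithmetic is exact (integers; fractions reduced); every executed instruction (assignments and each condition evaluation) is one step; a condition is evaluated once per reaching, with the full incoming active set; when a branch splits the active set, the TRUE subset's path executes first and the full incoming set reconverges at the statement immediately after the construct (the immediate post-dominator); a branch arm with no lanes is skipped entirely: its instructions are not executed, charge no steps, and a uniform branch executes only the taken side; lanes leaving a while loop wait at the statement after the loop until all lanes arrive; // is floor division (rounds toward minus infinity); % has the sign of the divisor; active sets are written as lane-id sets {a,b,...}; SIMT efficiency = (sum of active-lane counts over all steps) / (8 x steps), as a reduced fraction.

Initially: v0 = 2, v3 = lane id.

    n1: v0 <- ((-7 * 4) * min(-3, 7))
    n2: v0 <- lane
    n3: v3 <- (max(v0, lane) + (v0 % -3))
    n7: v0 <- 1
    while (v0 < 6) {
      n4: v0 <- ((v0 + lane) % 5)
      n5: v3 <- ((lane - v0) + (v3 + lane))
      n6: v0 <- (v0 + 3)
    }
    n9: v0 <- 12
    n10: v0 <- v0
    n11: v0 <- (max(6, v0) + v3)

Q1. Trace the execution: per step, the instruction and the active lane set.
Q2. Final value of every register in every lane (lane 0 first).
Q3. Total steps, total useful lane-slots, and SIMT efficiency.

step 0: v0 <- ((-7 * 4) * min(-3, 7)) {0,1,2,3,4,5,6,7}
step 1: v0 <- lane                   {0,1,2,3,4,5,6,7}
step 2: v3 <- (max(v0, lane) + (v0 % -3)) {0,1,2,3,4,5,6,7}
step 3: v0 <- 1                      {0,1,2,3,4,5,6,7}
step 4: eval (v0 < 6)                {0,1,2,3,4,5,6,7}
step 5: v0 <- ((v0 + lane) % 5)      {0,1,2,3,4,5,6,7}
step 6: v3 <- ((lane - v0) + (v3 + lane)) {0,1,2,3,4,5,6,7}
step 7: v0 <- (v0 + 3)               {0,1,2,3,4,5,6,7}
step 8: eval (v0 < 6)                {0,1,2,3,4,5,6,7}
step 9: v0 <- ((v0 + lane) % 5)      {0,1,4,5,6}
step 10: v3 <- ((lane - v0) + (v3 + lane)) {0,1,4,5,6}
step 11: v0 <- (v0 + 3)               {0,1,4,5,6}
step 12: eval (v0 < 6)                {0,1,4,5,6}
step 13: v0 <- ((v0 + lane) % 5)      {1,4,6}
step 14: v3 <- ((lane - v0) + (v3 + lane)) {1,4,6}
step 15: v0 <- (v0 + 3)               {1,4,6}
step 16: eval (v0 < 6)                {1,4,6}
step 17: v0 <- ((v0 + lane) % 5)      {1,6}
step 18: v3 <- ((lane - v0) + (v3 + lane)) {1,6}
step 19: v0 <- (v0 + 3)               {1,6}
step 20: eval (v0 < 6)                {1,6}
step 21: v0 <- 12                     {0,1,2,3,4,5,6,7}
step 22: v0 <- v0                     {0,1,2,3,4,5,6,7}
step 23: v0 <- (max(6, v0) + v3)      {0,1,2,3,4,5,6,7}

Answer: 24 steps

v0: 7,12,14,17,32,31,59,28
v3: -5,0,2,5,20,19,47,16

steps = 24; useful = 136; efficiency = 136/192 = 17/24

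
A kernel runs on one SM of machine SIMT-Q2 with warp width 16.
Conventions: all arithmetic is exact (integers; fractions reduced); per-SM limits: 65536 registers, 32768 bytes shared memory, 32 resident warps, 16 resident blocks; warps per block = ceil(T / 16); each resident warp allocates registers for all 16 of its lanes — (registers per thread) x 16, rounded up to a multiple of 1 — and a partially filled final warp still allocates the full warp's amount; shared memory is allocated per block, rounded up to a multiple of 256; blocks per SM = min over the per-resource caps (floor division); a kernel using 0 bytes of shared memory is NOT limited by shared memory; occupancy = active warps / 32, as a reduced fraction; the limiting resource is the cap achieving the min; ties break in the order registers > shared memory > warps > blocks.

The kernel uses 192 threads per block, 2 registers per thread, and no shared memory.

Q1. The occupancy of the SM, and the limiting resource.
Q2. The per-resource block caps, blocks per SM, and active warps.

Answer: occupancy 3/4, limited by warps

registers: 170 blocks
shared memory: no limit (kernel uses none)
warps: 2 blocks
blocks: 16 blocks

Answer: 2 blocks, 24 active warps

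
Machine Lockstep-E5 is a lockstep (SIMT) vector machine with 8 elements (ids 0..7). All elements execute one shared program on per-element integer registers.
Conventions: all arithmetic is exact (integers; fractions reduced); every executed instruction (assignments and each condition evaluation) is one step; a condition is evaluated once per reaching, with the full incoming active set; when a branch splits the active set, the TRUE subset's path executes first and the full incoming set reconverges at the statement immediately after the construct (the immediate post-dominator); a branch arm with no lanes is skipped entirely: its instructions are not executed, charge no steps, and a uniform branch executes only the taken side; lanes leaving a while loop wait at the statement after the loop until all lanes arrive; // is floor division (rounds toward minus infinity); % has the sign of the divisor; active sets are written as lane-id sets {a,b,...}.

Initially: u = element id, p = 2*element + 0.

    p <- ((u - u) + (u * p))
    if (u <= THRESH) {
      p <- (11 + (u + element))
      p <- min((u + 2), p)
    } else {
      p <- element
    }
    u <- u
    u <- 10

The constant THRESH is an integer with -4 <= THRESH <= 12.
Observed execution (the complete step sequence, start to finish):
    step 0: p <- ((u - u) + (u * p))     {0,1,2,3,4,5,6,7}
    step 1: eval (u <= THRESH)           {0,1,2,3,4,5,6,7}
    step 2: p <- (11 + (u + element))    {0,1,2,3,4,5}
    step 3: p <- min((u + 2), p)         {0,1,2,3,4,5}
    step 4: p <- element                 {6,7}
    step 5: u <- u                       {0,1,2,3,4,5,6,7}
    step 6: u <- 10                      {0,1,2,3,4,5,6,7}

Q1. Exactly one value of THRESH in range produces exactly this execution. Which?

Answer: THRESH = 5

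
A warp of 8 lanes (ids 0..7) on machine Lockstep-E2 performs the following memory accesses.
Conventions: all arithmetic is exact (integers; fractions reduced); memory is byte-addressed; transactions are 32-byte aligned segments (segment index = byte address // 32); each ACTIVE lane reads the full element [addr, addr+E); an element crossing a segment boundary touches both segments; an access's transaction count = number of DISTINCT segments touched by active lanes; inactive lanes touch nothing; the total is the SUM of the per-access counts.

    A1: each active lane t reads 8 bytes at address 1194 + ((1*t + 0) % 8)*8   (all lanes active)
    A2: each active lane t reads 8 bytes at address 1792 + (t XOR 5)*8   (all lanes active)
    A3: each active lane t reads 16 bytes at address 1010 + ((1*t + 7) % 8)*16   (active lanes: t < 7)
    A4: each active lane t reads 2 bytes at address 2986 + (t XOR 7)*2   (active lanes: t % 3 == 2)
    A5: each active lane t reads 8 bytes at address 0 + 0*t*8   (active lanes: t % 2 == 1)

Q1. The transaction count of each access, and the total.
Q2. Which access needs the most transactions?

A1: 3 transactions
A2: 2 transactions
A3: 5 transactions
A4: 1 transaction
A5: 1 transaction

Answer: 3,2,5,1,1; total 12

Answer: A3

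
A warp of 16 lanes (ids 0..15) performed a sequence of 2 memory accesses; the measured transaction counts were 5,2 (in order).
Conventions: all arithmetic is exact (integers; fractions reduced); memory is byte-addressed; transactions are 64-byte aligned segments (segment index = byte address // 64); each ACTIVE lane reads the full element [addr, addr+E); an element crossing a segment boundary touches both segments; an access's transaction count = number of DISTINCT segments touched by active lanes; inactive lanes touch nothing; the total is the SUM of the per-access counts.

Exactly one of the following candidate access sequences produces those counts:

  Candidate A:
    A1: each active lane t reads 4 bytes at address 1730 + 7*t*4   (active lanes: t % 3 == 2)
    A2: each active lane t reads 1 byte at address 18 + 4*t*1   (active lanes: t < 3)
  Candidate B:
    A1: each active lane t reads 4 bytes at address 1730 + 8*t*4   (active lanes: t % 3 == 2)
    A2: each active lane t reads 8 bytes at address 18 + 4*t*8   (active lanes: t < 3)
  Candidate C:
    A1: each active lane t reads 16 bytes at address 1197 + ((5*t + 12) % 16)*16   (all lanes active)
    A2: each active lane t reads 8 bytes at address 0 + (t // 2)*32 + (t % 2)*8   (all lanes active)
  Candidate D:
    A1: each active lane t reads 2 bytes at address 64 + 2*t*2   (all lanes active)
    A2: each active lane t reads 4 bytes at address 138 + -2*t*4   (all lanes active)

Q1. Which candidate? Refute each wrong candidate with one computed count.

A: A2 gives 1 transaction, not 2
C: A2 gives 4 transactions, not 2
D: A1 gives 1 transaction, not 5
B: all counts match (5,2)

Answer: B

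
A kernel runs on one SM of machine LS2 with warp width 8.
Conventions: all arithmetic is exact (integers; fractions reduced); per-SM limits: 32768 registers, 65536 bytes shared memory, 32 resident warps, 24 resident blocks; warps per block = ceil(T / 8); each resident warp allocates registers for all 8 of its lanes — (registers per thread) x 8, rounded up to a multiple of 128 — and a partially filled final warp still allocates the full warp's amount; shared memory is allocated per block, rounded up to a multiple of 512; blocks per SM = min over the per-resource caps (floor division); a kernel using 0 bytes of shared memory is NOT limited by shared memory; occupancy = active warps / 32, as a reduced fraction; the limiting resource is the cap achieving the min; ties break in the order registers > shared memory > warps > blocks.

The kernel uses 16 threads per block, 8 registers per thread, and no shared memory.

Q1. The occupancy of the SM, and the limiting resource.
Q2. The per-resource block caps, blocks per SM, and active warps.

Answer: occupancy 1, limited by warps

registers: 128 blocks
shared memory: no limit (kernel uses none)
warps: 16 blocks
blocks: 24 blocks

Answer: 16 blocks, 32 active warps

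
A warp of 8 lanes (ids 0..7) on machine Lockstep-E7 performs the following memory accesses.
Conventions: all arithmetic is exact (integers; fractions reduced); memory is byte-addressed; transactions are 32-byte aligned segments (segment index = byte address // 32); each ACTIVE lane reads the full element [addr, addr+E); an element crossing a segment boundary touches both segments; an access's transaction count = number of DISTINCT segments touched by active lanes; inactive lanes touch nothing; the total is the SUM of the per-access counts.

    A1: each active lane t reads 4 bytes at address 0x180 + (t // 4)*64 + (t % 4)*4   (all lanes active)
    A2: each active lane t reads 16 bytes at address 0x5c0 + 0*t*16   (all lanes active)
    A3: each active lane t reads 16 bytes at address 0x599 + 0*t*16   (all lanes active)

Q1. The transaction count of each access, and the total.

A1: 2 transactions
A2: 1 transaction
A3: 2 transactions

Answer: 2,1,2; total 5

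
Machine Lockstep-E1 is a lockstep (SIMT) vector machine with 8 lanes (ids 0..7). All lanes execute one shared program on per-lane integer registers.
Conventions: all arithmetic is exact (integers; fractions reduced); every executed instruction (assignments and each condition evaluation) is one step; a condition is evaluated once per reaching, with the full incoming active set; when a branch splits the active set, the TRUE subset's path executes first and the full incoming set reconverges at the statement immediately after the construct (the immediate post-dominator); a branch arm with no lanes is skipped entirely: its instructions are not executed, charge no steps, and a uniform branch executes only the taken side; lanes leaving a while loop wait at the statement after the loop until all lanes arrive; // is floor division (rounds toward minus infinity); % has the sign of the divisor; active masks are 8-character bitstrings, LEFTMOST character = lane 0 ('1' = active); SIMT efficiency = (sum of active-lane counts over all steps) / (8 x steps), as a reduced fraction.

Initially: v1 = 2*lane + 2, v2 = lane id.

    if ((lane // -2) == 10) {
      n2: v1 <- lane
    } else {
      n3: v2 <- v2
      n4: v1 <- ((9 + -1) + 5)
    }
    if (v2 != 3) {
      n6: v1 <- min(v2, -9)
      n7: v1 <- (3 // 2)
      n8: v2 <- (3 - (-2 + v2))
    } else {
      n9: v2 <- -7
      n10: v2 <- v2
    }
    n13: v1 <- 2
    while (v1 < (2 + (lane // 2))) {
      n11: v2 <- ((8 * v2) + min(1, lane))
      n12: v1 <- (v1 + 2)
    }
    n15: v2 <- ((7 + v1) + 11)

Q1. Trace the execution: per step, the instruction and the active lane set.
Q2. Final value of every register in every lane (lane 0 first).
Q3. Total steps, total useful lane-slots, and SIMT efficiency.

step 0: eval ((lane // -2) == 10)    11111111
step 1: v2 <- v2                     11111111
step 2: v1 <- ((9 + -1) + 5)         11111111
step 3: eval (v2 != 3)               11111111
step 4: v1 <- min(v2, -9)            11101111
step 5: v1 <- (3 // 2)               11101111
step 6: v2 <- (3 - (-2 + v2))        11101111
step 7: v2 <- -7                     00010000
step 8: v2 <- v2                     00010000
step 9: v1 <- 2                      11111111
step 10: eval (v1 < (2 + (lane // 2))) 11111111
step 11: v2 <- ((8 * v2) + min(1, lane)) 00111111
step 12: v1 <- (v1 + 2)               00111111
step 13: eval (v1 < (2 + (lane // 2))) 00111111
step 14: v2 <- ((8 * v2) + min(1, lane)) 00000011
step 15: v1 <- (v1 + 2)               00000011
step 16: eval (v1 < (2 + (lane // 2))) 00000011
step 17: v2 <- ((7 + v1) + 11)        11111111

Answer: 18 steps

v1: 2,2,4,4,4,4,6,6
v2: 20,20,22,22,22,22,24,24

steps = 18; useful = 103; efficiency = 103/144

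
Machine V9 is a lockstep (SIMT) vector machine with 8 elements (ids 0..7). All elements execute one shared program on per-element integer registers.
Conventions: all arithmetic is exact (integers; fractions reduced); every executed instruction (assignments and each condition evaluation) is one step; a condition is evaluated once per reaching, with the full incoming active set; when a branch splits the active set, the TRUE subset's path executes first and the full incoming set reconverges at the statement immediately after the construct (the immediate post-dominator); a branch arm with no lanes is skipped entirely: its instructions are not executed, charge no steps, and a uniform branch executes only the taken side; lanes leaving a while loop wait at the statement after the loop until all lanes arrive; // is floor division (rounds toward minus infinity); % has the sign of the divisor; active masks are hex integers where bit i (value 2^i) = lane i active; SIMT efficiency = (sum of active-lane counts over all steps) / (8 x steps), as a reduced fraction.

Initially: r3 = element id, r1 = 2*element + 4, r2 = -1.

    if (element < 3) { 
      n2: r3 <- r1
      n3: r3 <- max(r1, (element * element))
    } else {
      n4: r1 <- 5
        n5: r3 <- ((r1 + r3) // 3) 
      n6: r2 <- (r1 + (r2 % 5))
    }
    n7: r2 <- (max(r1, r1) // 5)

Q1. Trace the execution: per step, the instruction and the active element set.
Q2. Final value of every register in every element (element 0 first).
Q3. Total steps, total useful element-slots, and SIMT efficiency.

step 0: eval (element < 3)           0xff
step 1: r3 <- r1                     0x07
step 2: r3 <- max(r1, (element * element)) 0x07
step 3: r1 <- 5                      0xf8
step 4: r3 <- ((r1 + r3) // 3)       0xf8
step 5: r2 <- (r1 + (r2 % 5))        0xf8
step 6: r2 <- (max(r1, r1) // 5)     0xff

Answer: 7 steps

r3: 4,6,8,2,3,3,3,4
r1: 4,6,8,5,5,5,5,5
r2: 0,1,1,1,1,1,1,1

steps = 7; useful = 37; efficiency = 37/56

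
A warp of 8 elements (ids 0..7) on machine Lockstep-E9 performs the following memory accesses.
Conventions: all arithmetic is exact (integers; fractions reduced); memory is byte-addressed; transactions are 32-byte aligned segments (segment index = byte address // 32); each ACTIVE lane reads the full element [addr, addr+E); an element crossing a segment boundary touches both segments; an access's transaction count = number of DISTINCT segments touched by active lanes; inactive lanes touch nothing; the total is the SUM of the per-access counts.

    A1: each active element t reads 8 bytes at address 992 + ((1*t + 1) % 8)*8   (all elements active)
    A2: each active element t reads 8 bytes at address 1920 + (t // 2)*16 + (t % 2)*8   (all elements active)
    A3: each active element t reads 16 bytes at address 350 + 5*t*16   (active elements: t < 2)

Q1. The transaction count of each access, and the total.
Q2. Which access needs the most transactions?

A1: 2 transactions
A2: 2 transactions
A3: 3 transactions

Answer: 2,2,3; total 7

Answer: A3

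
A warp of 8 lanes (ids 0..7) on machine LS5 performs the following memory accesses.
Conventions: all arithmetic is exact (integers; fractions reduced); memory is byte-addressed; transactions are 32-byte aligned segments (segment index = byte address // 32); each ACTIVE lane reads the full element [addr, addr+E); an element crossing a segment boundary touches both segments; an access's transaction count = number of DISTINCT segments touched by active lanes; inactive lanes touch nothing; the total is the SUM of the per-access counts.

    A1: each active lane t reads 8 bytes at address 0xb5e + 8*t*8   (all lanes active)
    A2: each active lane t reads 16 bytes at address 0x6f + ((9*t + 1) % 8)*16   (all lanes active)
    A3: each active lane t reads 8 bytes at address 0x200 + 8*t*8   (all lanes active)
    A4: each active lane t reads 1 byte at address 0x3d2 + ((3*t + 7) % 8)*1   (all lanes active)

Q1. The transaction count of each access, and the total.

A1: 16 transactions
A2: 5 transactions
A3: 8 transactions
A4: 1 transaction

Answer: 16,5,8,1; total 30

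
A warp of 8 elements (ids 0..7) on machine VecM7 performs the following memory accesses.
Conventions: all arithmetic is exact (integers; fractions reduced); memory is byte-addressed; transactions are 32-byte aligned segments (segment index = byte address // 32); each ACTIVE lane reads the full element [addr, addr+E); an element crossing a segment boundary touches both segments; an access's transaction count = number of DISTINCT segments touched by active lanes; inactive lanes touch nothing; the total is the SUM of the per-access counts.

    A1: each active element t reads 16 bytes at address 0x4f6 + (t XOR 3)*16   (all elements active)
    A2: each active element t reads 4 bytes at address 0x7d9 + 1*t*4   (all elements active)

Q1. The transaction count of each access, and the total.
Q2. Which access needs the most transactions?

A1: 5 transactions
A2: 2 transactions

Answer: 5,2; total 7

Answer: A1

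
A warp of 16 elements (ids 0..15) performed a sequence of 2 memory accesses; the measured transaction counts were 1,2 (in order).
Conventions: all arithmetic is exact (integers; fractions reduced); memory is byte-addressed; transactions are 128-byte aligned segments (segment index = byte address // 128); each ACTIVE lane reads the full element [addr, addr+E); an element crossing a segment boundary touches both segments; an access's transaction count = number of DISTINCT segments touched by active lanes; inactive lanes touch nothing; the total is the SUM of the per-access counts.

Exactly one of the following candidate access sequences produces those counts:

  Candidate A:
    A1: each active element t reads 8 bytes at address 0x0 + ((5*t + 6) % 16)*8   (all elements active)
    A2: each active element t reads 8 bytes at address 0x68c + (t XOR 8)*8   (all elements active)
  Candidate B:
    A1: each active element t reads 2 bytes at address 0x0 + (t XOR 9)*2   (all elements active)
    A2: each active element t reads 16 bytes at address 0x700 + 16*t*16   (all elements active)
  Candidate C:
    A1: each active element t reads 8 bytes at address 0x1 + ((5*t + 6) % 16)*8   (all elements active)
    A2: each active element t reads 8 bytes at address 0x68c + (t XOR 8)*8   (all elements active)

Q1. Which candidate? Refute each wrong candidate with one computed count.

B: A2 gives 16 transactions, not 2
C: A1 gives 2 transactions, not 1
A: all counts match (1,2)

Answer: A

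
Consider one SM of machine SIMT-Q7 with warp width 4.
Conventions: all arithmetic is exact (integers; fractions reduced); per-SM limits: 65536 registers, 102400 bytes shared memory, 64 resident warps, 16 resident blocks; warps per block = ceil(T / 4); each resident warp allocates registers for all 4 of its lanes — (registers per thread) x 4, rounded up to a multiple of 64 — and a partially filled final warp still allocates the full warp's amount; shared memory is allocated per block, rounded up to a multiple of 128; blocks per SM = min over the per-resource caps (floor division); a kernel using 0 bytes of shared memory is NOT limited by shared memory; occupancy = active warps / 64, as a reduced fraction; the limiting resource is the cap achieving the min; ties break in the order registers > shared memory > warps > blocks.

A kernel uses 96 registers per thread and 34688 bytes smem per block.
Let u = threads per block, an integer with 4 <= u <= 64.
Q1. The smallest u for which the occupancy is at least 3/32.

Answer: u = 9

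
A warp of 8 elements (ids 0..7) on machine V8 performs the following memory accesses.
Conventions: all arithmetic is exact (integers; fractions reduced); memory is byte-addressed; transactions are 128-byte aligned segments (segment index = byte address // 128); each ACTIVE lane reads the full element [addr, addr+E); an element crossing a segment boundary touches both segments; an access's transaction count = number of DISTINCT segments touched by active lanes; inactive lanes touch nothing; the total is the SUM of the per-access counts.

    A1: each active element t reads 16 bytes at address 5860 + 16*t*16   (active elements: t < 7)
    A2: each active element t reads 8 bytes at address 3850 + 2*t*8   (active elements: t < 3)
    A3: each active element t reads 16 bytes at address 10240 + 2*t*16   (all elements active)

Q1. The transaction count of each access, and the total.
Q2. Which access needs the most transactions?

A1: 7 transactions
A2: 1 transaction
A3: 2 transactions

Answer: 7,1,2; total 10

Answer: A1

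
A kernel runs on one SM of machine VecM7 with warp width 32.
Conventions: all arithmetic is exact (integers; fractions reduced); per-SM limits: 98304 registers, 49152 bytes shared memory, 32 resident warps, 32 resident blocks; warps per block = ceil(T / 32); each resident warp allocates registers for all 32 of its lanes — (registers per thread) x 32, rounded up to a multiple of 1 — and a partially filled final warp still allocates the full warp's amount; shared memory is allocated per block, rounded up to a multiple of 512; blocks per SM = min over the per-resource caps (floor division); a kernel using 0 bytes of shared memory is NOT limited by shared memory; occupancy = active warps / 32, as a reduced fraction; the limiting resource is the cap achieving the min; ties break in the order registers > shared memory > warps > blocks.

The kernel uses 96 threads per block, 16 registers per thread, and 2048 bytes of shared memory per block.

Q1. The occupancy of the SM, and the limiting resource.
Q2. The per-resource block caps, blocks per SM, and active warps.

Answer: occupancy 15/16, limited by warps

registers: 64 blocks
shared memory: 24 blocks
warps: 10 blocks
blocks: 32 blocks

Answer: 10 blocks, 30 active warps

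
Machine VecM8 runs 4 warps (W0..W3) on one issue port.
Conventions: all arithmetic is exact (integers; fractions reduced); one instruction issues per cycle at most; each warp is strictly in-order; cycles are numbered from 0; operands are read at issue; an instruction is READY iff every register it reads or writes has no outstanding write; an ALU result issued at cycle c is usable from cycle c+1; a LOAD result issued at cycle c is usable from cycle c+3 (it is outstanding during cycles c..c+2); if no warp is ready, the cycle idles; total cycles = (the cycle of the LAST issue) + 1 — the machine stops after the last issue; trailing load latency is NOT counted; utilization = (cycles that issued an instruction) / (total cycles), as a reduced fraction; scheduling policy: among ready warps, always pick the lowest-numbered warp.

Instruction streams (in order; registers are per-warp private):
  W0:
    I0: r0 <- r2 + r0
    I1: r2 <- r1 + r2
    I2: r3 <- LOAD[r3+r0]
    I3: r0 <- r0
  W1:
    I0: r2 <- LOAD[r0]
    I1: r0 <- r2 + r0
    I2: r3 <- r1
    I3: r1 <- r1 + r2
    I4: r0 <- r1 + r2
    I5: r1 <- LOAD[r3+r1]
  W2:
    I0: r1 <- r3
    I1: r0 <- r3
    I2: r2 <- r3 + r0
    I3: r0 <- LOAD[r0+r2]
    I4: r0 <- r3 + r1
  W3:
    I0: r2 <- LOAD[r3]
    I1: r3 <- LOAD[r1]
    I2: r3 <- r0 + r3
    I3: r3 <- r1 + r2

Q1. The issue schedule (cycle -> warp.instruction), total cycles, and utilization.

cycle 0: W0.I0
cycle 1: W0.I1
cycle 2: W0.I2
cycle 3: W0.I3
cycle 4: W1.I0
cycle 5: W2.I0
cycle 6: W2.I1
cycle 7: W1.I1
cycle 8: W1.I2
cycle 9: W1.I3
cycle 10: W1.I4
cycle 11: W1.I5
cycle 12: W2.I2
cycle 13: W2.I3
cycle 14: W3.I0
cycle 15: W3.I1
cycle 16: W2.I4
cycle 17: idle
cycle 18: W3.I2
cycle 19: W3.I3

Answer: 20 cycles, utilization 19/20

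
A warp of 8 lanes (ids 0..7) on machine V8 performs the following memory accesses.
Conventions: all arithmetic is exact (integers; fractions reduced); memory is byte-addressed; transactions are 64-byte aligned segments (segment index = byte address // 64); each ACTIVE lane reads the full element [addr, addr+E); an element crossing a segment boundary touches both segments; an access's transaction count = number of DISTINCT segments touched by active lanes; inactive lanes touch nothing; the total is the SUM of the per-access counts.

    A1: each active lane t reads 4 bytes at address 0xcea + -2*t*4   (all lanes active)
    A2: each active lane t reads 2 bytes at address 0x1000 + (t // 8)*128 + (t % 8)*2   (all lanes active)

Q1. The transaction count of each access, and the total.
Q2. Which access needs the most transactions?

A1: 2 transactions
A2: 1 transaction

Answer: 2,1; total 3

Answer: A1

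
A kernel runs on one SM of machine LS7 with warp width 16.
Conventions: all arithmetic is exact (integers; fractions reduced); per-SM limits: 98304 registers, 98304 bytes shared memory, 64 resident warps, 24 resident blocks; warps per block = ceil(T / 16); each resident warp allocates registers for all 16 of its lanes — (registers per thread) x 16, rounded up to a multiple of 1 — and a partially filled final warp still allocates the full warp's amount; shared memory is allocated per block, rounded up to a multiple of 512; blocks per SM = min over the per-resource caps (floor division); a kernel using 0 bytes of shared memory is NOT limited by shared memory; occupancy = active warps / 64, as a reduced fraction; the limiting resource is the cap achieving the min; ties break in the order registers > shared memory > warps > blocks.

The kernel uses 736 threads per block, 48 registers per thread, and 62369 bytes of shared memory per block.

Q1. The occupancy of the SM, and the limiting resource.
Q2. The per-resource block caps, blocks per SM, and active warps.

Answer: occupancy 23/32, limited by shared memory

registers: 2 blocks
shared memory: 1 block
warps: 1 block
blocks: 24 blocks

Answer: 1 block, 46 active warps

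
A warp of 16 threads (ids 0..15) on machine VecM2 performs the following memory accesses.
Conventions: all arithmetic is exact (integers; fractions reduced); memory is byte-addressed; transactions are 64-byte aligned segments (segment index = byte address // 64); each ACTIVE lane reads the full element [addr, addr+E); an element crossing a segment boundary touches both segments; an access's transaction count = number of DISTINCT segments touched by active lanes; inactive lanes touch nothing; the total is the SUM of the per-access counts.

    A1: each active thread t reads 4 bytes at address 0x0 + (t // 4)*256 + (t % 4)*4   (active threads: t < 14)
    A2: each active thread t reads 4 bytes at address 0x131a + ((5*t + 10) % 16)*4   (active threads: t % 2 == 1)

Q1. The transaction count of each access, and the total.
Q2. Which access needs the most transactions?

A1: 4 transactions
A2: 2 transactions

Answer: 4,2; total 6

Answer: A1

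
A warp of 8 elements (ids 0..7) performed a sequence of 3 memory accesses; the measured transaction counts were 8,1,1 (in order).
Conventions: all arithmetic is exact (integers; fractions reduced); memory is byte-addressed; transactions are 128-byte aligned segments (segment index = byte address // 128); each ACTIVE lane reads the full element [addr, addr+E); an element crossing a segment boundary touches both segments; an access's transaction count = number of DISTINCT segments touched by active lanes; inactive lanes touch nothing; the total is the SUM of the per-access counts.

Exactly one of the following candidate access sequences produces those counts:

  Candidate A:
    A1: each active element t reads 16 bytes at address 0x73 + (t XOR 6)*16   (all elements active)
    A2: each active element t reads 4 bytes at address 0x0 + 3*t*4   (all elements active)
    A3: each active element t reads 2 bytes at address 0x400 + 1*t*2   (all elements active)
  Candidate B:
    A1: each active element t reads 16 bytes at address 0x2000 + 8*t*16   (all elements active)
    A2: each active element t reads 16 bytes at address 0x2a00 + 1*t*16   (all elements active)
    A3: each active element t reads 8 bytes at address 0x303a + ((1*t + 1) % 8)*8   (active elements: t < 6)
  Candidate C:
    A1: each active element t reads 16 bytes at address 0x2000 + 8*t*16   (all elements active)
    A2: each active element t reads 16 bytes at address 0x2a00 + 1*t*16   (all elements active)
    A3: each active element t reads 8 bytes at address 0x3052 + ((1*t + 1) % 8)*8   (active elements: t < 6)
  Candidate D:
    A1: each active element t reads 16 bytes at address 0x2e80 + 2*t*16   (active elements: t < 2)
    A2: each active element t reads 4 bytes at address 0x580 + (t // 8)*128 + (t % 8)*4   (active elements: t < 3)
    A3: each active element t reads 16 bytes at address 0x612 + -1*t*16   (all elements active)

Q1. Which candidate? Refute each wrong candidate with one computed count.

A: A1 gives 2 transactions, not 8
C: A3 gives 2 transactions, not 1
D: A1 gives 1 transaction, not 8
B: all counts match (8,1,1)

Answer: B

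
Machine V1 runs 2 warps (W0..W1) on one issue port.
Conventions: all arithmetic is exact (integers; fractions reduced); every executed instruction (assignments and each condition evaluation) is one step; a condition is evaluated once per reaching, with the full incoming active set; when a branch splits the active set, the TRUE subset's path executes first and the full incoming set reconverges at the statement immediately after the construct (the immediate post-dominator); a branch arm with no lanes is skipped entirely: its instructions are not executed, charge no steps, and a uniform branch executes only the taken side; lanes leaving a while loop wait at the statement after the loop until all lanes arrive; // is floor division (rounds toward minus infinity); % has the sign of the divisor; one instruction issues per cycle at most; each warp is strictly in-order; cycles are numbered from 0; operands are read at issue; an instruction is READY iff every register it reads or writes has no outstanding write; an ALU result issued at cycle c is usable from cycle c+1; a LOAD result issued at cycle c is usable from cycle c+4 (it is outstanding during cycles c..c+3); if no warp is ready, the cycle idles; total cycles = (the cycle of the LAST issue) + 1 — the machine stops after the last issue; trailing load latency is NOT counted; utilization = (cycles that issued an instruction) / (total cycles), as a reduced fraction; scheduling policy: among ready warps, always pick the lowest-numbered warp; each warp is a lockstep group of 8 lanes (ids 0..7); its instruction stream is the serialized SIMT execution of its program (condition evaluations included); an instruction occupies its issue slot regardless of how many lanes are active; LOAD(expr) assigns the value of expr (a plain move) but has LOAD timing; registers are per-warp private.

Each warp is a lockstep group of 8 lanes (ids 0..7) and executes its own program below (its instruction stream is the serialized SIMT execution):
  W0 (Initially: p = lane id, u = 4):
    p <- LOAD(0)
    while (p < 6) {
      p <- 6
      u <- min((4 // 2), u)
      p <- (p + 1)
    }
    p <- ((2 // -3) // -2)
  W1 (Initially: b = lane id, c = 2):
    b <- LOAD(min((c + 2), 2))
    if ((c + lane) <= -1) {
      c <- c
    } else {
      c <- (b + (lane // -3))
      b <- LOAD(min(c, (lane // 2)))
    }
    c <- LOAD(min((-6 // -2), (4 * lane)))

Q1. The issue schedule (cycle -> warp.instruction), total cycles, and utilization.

cycle 0: W0.I0
cycle 1: W1.I0
cycle 2: W1.I1
cycle 3: idle
cycle 4: W0.I1
cycle 5: W0.I2
cycle 6: W0.I3
cycle 7: W0.I4
cycle 8: W0.I5
cycle 9: W0.I6
cycle 10: W1.I2
cycle 11: W1.I3
cycle 12: W1.I4

Answer: 13 cycles, utilization 12/13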